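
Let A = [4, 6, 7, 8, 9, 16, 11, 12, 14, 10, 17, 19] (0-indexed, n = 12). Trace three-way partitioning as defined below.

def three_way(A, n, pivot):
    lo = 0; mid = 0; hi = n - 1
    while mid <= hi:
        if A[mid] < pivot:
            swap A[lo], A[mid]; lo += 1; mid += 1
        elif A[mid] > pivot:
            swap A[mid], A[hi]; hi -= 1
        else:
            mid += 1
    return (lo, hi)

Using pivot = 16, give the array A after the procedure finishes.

pivot = 16; lo=0, mid=0, hi=11
A[mid]=4<16: swap A[0],A[0]; lo=1,mid=1 → [4, 6, 7, 8, 9, 16, 11, 12, 14, 10, 17, 19]
A[mid]=6<16: swap A[1],A[1]; lo=2,mid=2 → [4, 6, 7, 8, 9, 16, 11, 12, 14, 10, 17, 19]
A[mid]=7<16: swap A[2],A[2]; lo=3,mid=3 → [4, 6, 7, 8, 9, 16, 11, 12, 14, 10, 17, 19]
A[mid]=8<16: swap A[3],A[3]; lo=4,mid=4 → [4, 6, 7, 8, 9, 16, 11, 12, 14, 10, 17, 19]
A[mid]=9<16: swap A[4],A[4]; lo=5,mid=5 → [4, 6, 7, 8, 9, 16, 11, 12, 14, 10, 17, 19]
A[mid]=16=16: mid=6
A[mid]=11<16: swap A[5],A[6]; lo=6,mid=7 → [4, 6, 7, 8, 9, 11, 16, 12, 14, 10, 17, 19]
A[mid]=12<16: swap A[6],A[7]; lo=7,mid=8 → [4, 6, 7, 8, 9, 11, 12, 16, 14, 10, 17, 19]
A[mid]=14<16: swap A[7],A[8]; lo=8,mid=9 → [4, 6, 7, 8, 9, 11, 12, 14, 16, 10, 17, 19]
A[mid]=10<16: swap A[8],A[9]; lo=9,mid=10 → [4, 6, 7, 8, 9, 11, 12, 14, 10, 16, 17, 19]
A[mid]=17>16: swap A[10],A[11]; hi=10 → [4, 6, 7, 8, 9, 11, 12, 14, 10, 16, 19, 17]
A[mid]=19>16: swap A[10],A[10]; hi=9 → [4, 6, 7, 8, 9, 11, 12, 14, 10, 16, 19, 17]
end: lo=9, hi=9; A = [4, 6, 7, 8, 9, 11, 12, 14, 10, 16, 19, 17]

[4, 6, 7, 8, 9, 11, 12, 14, 10, 16, 19, 17]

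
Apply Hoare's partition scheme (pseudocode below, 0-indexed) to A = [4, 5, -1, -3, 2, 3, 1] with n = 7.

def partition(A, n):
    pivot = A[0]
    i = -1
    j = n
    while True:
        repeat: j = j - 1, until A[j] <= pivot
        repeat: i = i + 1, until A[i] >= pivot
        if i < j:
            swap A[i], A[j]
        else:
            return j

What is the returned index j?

pivot = A[0] = 4; i = -1, j = 7
j→6 (A[6]=1≤4), i→0 (A[0]=4≥4); i<j, swap → [1, 5, -1, -3, 2, 3, 4]
j→5 (A[5]=3≤4), i→1 (A[1]=5≥4); i<j, swap → [1, 3, -1, -3, 2, 5, 4]
j→4, i→5; i≥j, return j=4. A = [1, 3, -1, -3, 2, 5, 4]

4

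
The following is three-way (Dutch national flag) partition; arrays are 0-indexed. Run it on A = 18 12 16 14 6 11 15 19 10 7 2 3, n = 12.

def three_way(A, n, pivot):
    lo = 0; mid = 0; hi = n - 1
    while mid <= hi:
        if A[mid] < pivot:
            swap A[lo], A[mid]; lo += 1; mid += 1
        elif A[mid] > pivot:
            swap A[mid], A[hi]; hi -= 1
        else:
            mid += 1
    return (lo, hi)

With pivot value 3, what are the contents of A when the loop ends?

pivot = 3; lo=0, mid=0, hi=11
A[mid]=18>3: swap A[0],A[11]; hi=10 → 3 12 16 14 6 11 15 19 10 7 2 18
A[mid]=3=3: mid=1
A[mid]=12>3: swap A[1],A[10]; hi=9 → 3 2 16 14 6 11 15 19 10 7 12 18
A[mid]=2<3: swap A[0],A[1]; lo=1,mid=2 → 2 3 16 14 6 11 15 19 10 7 12 18
A[mid]=16>3: swap A[2],A[9]; hi=8 → 2 3 7 14 6 11 15 19 10 16 12 18
A[mid]=7>3: swap A[2],A[8]; hi=7 → 2 3 10 14 6 11 15 19 7 16 12 18
A[mid]=10>3: swap A[2],A[7]; hi=6 → 2 3 19 14 6 11 15 10 7 16 12 18
A[mid]=19>3: swap A[2],A[6]; hi=5 → 2 3 15 14 6 11 19 10 7 16 12 18
A[mid]=15>3: swap A[2],A[5]; hi=4 → 2 3 11 14 6 15 19 10 7 16 12 18
A[mid]=11>3: swap A[2],A[4]; hi=3 → 2 3 6 14 11 15 19 10 7 16 12 18
A[mid]=6>3: swap A[2],A[3]; hi=2 → 2 3 14 6 11 15 19 10 7 16 12 18
A[mid]=14>3: swap A[2],A[2]; hi=1 → 2 3 14 6 11 15 19 10 7 16 12 18
end: lo=1, hi=1; A = 2 3 14 6 11 15 19 10 7 16 12 18

2 3 14 6 11 15 19 10 7 16 12 18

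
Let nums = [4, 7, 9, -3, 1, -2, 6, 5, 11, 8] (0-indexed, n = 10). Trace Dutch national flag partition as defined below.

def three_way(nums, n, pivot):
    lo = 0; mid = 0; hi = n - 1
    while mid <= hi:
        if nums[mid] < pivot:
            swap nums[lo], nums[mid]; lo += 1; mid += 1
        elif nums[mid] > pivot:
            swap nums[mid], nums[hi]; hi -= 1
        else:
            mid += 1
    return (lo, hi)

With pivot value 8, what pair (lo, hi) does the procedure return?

(7, 7)

lo=0 mid=0 hi=9
4<8: swap(0,0), lo=1 mid=1 ⇒ [4, 7, 9, -3, 1, -2, 6, 5, 11, 8]
7<8: swap(1,1), lo=2 mid=2 ⇒ [4, 7, 9, -3, 1, -2, 6, 5, 11, 8]
9>8: swap(2,9), hi=8 ⇒ [4, 7, 8, -3, 1, -2, 6, 5, 11, 9]
8=8: mid=3
-3<8: swap(2,3), lo=3 mid=4 ⇒ [4, 7, -3, 8, 1, -2, 6, 5, 11, 9]
1<8: swap(3,4), lo=4 mid=5 ⇒ [4, 7, -3, 1, 8, -2, 6, 5, 11, 9]
-2<8: swap(4,5), lo=5 mid=6 ⇒ [4, 7, -3, 1, -2, 8, 6, 5, 11, 9]
6<8: swap(5,6), lo=6 mid=7 ⇒ [4, 7, -3, 1, -2, 6, 8, 5, 11, 9]
5<8: swap(6,7), lo=7 mid=8 ⇒ [4, 7, -3, 1, -2, 6, 5, 8, 11, 9]
11>8: swap(8,8), hi=7 ⇒ [4, 7, -3, 1, -2, 6, 5, 8, 11, 9]
done. lo=7 hi=7; nums=[4, 7, -3, 1, -2, 6, 5, 8, 11, 9]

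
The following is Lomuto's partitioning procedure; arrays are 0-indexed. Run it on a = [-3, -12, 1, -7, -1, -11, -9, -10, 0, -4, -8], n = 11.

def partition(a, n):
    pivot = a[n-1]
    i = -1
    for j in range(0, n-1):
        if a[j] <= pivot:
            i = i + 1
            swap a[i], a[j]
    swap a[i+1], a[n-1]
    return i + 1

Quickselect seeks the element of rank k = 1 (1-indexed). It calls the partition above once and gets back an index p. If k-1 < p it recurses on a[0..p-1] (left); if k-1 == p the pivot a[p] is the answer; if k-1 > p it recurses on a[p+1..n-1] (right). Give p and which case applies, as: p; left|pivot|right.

pivot=-8, i=-1
j=0: -3>-8, skip
j=1: -12≤-8, i=0, swap(0,1) ⇒ [-12, -3, 1, -7, -1, -11, -9, -10, 0, -4, -8]
j=2: 1>-8, skip
j=3: -7>-8, skip
j=4: -1>-8, skip
j=5: -11≤-8, i=1, swap(1,5) ⇒ [-12, -11, 1, -7, -1, -3, -9, -10, 0, -4, -8]
j=6: -9≤-8, i=2, swap(2,6) ⇒ [-12, -11, -9, -7, -1, -3, 1, -10, 0, -4, -8]
j=7: -10≤-8, i=3, swap(3,7) ⇒ [-12, -11, -9, -10, -1, -3, 1, -7, 0, -4, -8]
j=8: 0>-8, skip
j=9: -4>-8, skip
swap(4,10) ⇒ [-12, -11, -9, -10, -8, -3, 1, -7, 0, -4, -1]; return 4
p = 4; k-1 = 0 < 4 ⇒ left

4; left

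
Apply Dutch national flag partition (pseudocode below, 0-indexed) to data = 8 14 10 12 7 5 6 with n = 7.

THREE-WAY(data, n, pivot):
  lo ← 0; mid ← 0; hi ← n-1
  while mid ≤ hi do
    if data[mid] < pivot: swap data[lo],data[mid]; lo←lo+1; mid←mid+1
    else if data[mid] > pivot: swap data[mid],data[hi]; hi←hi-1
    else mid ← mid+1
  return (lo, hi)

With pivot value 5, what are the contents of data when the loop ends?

pivot = 5; lo=0, mid=0, hi=6
data[mid]=8>5: swap data[0],data[6]; hi=5 → 6 14 10 12 7 5 8
data[mid]=6>5: swap data[0],data[5]; hi=4 → 5 14 10 12 7 6 8
data[mid]=5=5: mid=1
data[mid]=14>5: swap data[1],data[4]; hi=3 → 5 7 10 12 14 6 8
data[mid]=7>5: swap data[1],data[3]; hi=2 → 5 12 10 7 14 6 8
data[mid]=12>5: swap data[1],data[2]; hi=1 → 5 10 12 7 14 6 8
data[mid]=10>5: swap data[1],data[1]; hi=0 → 5 10 12 7 14 6 8
end: lo=0, hi=0; data = 5 10 12 7 14 6 8

5 10 12 7 14 6 8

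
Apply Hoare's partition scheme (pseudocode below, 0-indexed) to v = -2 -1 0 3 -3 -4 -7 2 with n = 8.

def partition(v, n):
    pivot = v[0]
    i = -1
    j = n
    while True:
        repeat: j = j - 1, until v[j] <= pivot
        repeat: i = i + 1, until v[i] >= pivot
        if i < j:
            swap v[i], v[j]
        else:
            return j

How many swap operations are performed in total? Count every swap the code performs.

3

pivot=-2
j stops at 6 (-7), i stops at 0 (-2); swap ⇒ -7 -1 0 3 -3 -4 -2 2
j stops at 5 (-4), i stops at 1 (-1); swap ⇒ -7 -4 0 3 -3 -1 -2 2
j stops at 4 (-3), i stops at 2 (0); swap ⇒ -7 -4 -3 3 0 -1 -2 2
j stops at 2, i stops at 3; i≥j ⇒ return 2. v=-7 -4 -3 3 0 -1 -2 2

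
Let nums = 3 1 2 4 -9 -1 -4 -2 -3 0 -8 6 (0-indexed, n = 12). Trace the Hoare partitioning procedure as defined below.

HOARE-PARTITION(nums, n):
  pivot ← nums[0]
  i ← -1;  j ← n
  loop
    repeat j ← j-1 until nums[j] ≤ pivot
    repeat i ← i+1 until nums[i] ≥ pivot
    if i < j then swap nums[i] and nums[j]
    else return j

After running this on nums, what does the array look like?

pivot=3
j stops at 10 (-8), i stops at 0 (3); swap ⇒ -8 1 2 4 -9 -1 -4 -2 -3 0 3 6
j stops at 9 (0), i stops at 3 (4); swap ⇒ -8 1 2 0 -9 -1 -4 -2 -3 4 3 6
j stops at 8, i stops at 9; i≥j ⇒ return 8. nums=-8 1 2 0 -9 -1 -4 -2 -3 4 3 6

-8 1 2 0 -9 -1 -4 -2 -3 4 3 6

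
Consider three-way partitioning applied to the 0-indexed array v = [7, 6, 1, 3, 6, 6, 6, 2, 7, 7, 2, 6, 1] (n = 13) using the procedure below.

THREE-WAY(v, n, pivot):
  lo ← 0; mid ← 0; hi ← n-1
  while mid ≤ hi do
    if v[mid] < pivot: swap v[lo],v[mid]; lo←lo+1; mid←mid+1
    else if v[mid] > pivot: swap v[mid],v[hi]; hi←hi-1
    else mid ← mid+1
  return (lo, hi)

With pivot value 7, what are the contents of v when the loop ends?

[6, 1, 3, 6, 6, 6, 2, 2, 6, 1, 7, 7, 7]

lo=0 mid=0 hi=12
7=7: mid=1
6<7: swap(0,1), lo=1 mid=2 ⇒ [6, 7, 1, 3, 6, 6, 6, 2, 7, 7, 2, 6, 1]
1<7: swap(1,2), lo=2 mid=3 ⇒ [6, 1, 7, 3, 6, 6, 6, 2, 7, 7, 2, 6, 1]
3<7: swap(2,3), lo=3 mid=4 ⇒ [6, 1, 3, 7, 6, 6, 6, 2, 7, 7, 2, 6, 1]
6<7: swap(3,4), lo=4 mid=5 ⇒ [6, 1, 3, 6, 7, 6, 6, 2, 7, 7, 2, 6, 1]
6<7: swap(4,5), lo=5 mid=6 ⇒ [6, 1, 3, 6, 6, 7, 6, 2, 7, 7, 2, 6, 1]
6<7: swap(5,6), lo=6 mid=7 ⇒ [6, 1, 3, 6, 6, 6, 7, 2, 7, 7, 2, 6, 1]
2<7: swap(6,7), lo=7 mid=8 ⇒ [6, 1, 3, 6, 6, 6, 2, 7, 7, 7, 2, 6, 1]
7=7: mid=9
7=7: mid=10
2<7: swap(7,10), lo=8 mid=11 ⇒ [6, 1, 3, 6, 6, 6, 2, 2, 7, 7, 7, 6, 1]
6<7: swap(8,11), lo=9 mid=12 ⇒ [6, 1, 3, 6, 6, 6, 2, 2, 6, 7, 7, 7, 1]
1<7: swap(9,12), lo=10 mid=13 ⇒ [6, 1, 3, 6, 6, 6, 2, 2, 6, 1, 7, 7, 7]
done. lo=10 hi=12; v=[6, 1, 3, 6, 6, 6, 2, 2, 6, 1, 7, 7, 7]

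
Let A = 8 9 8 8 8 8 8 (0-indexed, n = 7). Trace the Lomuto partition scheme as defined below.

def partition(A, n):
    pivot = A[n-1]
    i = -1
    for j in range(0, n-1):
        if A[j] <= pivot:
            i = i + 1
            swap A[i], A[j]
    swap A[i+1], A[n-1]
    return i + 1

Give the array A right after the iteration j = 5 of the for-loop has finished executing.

pivot=8, i=-1
j=0: 8≤8, i=0, swap(0,0) ⇒ 8 9 8 8 8 8 8
j=1: 9>8, skip
j=2: 8≤8, i=1, swap(1,2) ⇒ 8 8 9 8 8 8 8
j=3: 8≤8, i=2, swap(2,3) ⇒ 8 8 8 9 8 8 8
j=4: 8≤8, i=3, swap(3,4) ⇒ 8 8 8 8 9 8 8
j=5: 8≤8, i=4, swap(4,5) ⇒ 8 8 8 8 8 9 8
(after j=5) A = 8 8 8 8 8 9 8

8 8 8 8 8 9 8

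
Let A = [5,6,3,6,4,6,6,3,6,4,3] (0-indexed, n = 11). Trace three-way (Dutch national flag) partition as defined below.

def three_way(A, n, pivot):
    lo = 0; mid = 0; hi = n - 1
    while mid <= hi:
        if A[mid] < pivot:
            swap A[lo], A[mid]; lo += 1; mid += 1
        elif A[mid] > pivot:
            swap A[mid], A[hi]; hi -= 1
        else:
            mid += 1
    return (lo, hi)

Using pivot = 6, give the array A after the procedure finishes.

[5,3,4,3,4,3,6,6,6,6,6]

lo=0 mid=0 hi=10
5<6: swap(0,0), lo=1 mid=1 ⇒ [5,6,3,6,4,6,6,3,6,4,3]
6=6: mid=2
3<6: swap(1,2), lo=2 mid=3 ⇒ [5,3,6,6,4,6,6,3,6,4,3]
6=6: mid=4
4<6: swap(2,4), lo=3 mid=5 ⇒ [5,3,4,6,6,6,6,3,6,4,3]
6=6: mid=6
6=6: mid=7
3<6: swap(3,7), lo=4 mid=8 ⇒ [5,3,4,3,6,6,6,6,6,4,3]
6=6: mid=9
4<6: swap(4,9), lo=5 mid=10 ⇒ [5,3,4,3,4,6,6,6,6,6,3]
3<6: swap(5,10), lo=6 mid=11 ⇒ [5,3,4,3,4,3,6,6,6,6,6]
done. lo=6 hi=10; A=[5,3,4,3,4,3,6,6,6,6,6]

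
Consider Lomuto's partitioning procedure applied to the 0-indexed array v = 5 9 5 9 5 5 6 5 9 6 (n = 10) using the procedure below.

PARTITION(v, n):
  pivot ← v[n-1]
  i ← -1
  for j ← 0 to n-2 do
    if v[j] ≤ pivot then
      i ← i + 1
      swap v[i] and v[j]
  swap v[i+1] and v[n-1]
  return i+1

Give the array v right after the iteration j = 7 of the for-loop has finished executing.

5 5 5 5 6 5 9 9 9 6

pivot = v[9] = 6; i = -1
j=0: v[0]=5 ≤ 6 → i=0, swap v[0],v[0] (no change) → 5 9 5 9 5 5 6 5 9 6
j=1: v[1]=9 > 6 → no swap
j=2: v[2]=5 ≤ 6 → i=1, swap v[1],v[2] → 5 5 9 9 5 5 6 5 9 6
j=3: v[3]=9 > 6 → no swap
j=4: v[4]=5 ≤ 6 → i=2, swap v[2],v[4] → 5 5 5 9 9 5 6 5 9 6
j=5: v[5]=5 ≤ 6 → i=3, swap v[3],v[5] → 5 5 5 5 9 9 6 5 9 6
j=6: v[6]=6 ≤ 6 → i=4, swap v[4],v[6] → 5 5 5 5 6 9 9 5 9 6
j=7: v[7]=5 ≤ 6 → i=5, swap v[5],v[7] → 5 5 5 5 6 5 9 9 9 6
(after j=7) v = 5 5 5 5 6 5 9 9 9 6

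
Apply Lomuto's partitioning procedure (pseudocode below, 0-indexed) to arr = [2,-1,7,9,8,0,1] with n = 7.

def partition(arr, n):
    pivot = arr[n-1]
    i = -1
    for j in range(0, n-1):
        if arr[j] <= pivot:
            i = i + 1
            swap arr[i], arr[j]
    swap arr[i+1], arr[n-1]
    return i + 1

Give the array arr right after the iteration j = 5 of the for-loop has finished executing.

pivot = arr[6] = 1; i = -1
j=0: arr[0]=2 > 1 → no swap
j=1: arr[1]=-1 ≤ 1 → i=0, swap arr[0],arr[1] → [-1,2,7,9,8,0,1]
j=2: arr[2]=7 > 1 → no swap
j=3: arr[3]=9 > 1 → no swap
j=4: arr[4]=8 > 1 → no swap
j=5: arr[5]=0 ≤ 1 → i=1, swap arr[1],arr[5] → [-1,0,7,9,8,2,1]
(after j=5) arr = [-1,0,7,9,8,2,1]

[-1,0,7,9,8,2,1]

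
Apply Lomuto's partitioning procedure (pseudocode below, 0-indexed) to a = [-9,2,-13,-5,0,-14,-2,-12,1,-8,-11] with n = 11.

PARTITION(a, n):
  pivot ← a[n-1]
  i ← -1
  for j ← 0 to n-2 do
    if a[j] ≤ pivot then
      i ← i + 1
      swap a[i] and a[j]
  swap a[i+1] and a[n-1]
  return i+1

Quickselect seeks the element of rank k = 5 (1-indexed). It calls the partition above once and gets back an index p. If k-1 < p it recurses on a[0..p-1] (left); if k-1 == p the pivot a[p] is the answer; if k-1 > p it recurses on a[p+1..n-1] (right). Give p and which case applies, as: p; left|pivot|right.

3; right

pivot = a[10] = -11; i = -1
j=0: a[0]=-9 > -11 → no swap
j=1: a[1]=2 > -11 → no swap
j=2: a[2]=-13 ≤ -11 → i=0, swap a[0],a[2] → [-13,2,-9,-5,0,-14,-2,-12,1,-8,-11]
j=3: a[3]=-5 > -11 → no swap
j=4: a[4]=0 > -11 → no swap
j=5: a[5]=-14 ≤ -11 → i=1, swap a[1],a[5] → [-13,-14,-9,-5,0,2,-2,-12,1,-8,-11]
j=6: a[6]=-2 > -11 → no swap
j=7: a[7]=-12 ≤ -11 → i=2, swap a[2],a[7] → [-13,-14,-12,-5,0,2,-2,-9,1,-8,-11]
j=8: a[8]=1 > -11 → no swap
j=9: a[9]=-8 > -11 → no swap
final swap a[3],a[10] → [-13,-14,-12,-11,0,2,-2,-9,1,-8,-5]; return 3
p = 3; k-1 = 4 > 3 ⇒ right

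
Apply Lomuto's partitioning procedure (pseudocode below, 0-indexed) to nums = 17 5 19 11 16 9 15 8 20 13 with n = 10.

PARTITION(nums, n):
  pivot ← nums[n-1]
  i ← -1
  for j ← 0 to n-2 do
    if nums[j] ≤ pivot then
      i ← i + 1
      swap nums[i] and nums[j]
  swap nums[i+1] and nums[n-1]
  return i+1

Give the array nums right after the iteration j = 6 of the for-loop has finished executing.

pivot=13, i=-1
j=0: 17>13, skip
j=1: 5≤13, i=0, swap(0,1) ⇒ 5 17 19 11 16 9 15 8 20 13
j=2: 19>13, skip
j=3: 11≤13, i=1, swap(1,3) ⇒ 5 11 19 17 16 9 15 8 20 13
j=4: 16>13, skip
j=5: 9≤13, i=2, swap(2,5) ⇒ 5 11 9 17 16 19 15 8 20 13
j=6: 15>13, skip
(after j=6) nums = 5 11 9 17 16 19 15 8 20 13

5 11 9 17 16 19 15 8 20 13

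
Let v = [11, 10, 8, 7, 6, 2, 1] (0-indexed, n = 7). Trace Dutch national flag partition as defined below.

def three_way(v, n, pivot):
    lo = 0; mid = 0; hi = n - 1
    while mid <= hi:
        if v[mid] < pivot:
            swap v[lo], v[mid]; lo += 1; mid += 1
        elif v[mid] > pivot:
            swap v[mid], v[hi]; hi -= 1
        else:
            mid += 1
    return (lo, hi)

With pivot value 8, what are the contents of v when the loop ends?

[1, 2, 7, 6, 8, 10, 11]

lo=0 mid=0 hi=6
11>8: swap(0,6), hi=5 ⇒ [1, 10, 8, 7, 6, 2, 11]
1<8: swap(0,0), lo=1 mid=1 ⇒ [1, 10, 8, 7, 6, 2, 11]
10>8: swap(1,5), hi=4 ⇒ [1, 2, 8, 7, 6, 10, 11]
2<8: swap(1,1), lo=2 mid=2 ⇒ [1, 2, 8, 7, 6, 10, 11]
8=8: mid=3
7<8: swap(2,3), lo=3 mid=4 ⇒ [1, 2, 7, 8, 6, 10, 11]
6<8: swap(3,4), lo=4 mid=5 ⇒ [1, 2, 7, 6, 8, 10, 11]
done. lo=4 hi=4; v=[1, 2, 7, 6, 8, 10, 11]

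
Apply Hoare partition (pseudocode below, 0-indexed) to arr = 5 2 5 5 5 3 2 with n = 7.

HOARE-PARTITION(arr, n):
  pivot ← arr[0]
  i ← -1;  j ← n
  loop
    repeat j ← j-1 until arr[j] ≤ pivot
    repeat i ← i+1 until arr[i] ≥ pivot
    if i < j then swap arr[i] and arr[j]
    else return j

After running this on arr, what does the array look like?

pivot = arr[0] = 5; i = -1, j = 7
j→6 (arr[6]=2≤5), i→0 (arr[0]=5≥5); i<j, swap → 2 2 5 5 5 3 5
j→5 (arr[5]=3≤5), i→2 (arr[2]=5≥5); i<j, swap → 2 2 3 5 5 5 5
j→4 (arr[4]=5≤5), i→3 (arr[3]=5≥5); i<j, swap → 2 2 3 5 5 5 5
j→3, i→4; i≥j, return j=3. arr = 2 2 3 5 5 5 5

2 2 3 5 5 5 5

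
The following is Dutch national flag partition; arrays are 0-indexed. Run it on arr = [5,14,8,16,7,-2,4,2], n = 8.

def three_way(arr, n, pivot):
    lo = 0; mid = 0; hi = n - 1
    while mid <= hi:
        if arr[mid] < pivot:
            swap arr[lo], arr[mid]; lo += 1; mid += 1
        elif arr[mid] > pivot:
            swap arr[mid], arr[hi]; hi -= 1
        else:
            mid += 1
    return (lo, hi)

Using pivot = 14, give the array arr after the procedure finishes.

lo=0 mid=0 hi=7
5<14: swap(0,0), lo=1 mid=1 ⇒ [5,14,8,16,7,-2,4,2]
14=14: mid=2
8<14: swap(1,2), lo=2 mid=3 ⇒ [5,8,14,16,7,-2,4,2]
16>14: swap(3,7), hi=6 ⇒ [5,8,14,2,7,-2,4,16]
2<14: swap(2,3), lo=3 mid=4 ⇒ [5,8,2,14,7,-2,4,16]
7<14: swap(3,4), lo=4 mid=5 ⇒ [5,8,2,7,14,-2,4,16]
-2<14: swap(4,5), lo=5 mid=6 ⇒ [5,8,2,7,-2,14,4,16]
4<14: swap(5,6), lo=6 mid=7 ⇒ [5,8,2,7,-2,4,14,16]
done. lo=6 hi=6; arr=[5,8,2,7,-2,4,14,16]

[5,8,2,7,-2,4,14,16]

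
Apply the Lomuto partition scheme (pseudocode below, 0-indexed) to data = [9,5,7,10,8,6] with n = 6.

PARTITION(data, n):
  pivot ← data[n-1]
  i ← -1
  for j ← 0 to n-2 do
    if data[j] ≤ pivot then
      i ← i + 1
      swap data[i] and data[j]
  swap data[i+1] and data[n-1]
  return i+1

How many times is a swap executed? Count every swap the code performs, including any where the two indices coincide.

pivot=6, i=-1
j=0: 9>6, skip
j=1: 5≤6, i=0, swap(0,1) ⇒ [5,9,7,10,8,6]
j=2: 7>6, skip
j=3: 10>6, skip
j=4: 8>6, skip
swap(1,5) ⇒ [5,6,7,10,8,9]; return 1

2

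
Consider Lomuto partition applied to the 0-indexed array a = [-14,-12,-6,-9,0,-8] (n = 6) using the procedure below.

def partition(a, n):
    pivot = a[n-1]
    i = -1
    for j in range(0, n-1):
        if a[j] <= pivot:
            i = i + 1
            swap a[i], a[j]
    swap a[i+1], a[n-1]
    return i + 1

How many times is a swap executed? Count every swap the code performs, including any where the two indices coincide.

pivot=-8, i=-1
j=0: -14≤-8, i=0, swap(0,0) ⇒ [-14,-12,-6,-9,0,-8]
j=1: -12≤-8, i=1, swap(1,1) ⇒ [-14,-12,-6,-9,0,-8]
j=2: -6>-8, skip
j=3: -9≤-8, i=2, swap(2,3) ⇒ [-14,-12,-9,-6,0,-8]
j=4: 0>-8, skip
swap(3,5) ⇒ [-14,-12,-9,-8,0,-6]; return 3

4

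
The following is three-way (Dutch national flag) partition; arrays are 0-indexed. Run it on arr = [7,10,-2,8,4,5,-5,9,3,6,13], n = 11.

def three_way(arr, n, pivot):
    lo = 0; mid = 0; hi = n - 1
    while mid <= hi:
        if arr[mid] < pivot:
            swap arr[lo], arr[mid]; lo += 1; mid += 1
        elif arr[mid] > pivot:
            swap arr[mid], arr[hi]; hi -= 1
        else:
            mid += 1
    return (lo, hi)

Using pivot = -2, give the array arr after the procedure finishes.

[-5,-2,8,4,5,10,9,3,6,13,7]

pivot = -2; lo=0, mid=0, hi=10
arr[mid]=7>-2: swap arr[0],arr[10]; hi=9 → [13,10,-2,8,4,5,-5,9,3,6,7]
arr[mid]=13>-2: swap arr[0],arr[9]; hi=8 → [6,10,-2,8,4,5,-5,9,3,13,7]
arr[mid]=6>-2: swap arr[0],arr[8]; hi=7 → [3,10,-2,8,4,5,-5,9,6,13,7]
arr[mid]=3>-2: swap arr[0],arr[7]; hi=6 → [9,10,-2,8,4,5,-5,3,6,13,7]
arr[mid]=9>-2: swap arr[0],arr[6]; hi=5 → [-5,10,-2,8,4,5,9,3,6,13,7]
arr[mid]=-5<-2: swap arr[0],arr[0]; lo=1,mid=1 → [-5,10,-2,8,4,5,9,3,6,13,7]
arr[mid]=10>-2: swap arr[1],arr[5]; hi=4 → [-5,5,-2,8,4,10,9,3,6,13,7]
arr[mid]=5>-2: swap arr[1],arr[4]; hi=3 → [-5,4,-2,8,5,10,9,3,6,13,7]
arr[mid]=4>-2: swap arr[1],arr[3]; hi=2 → [-5,8,-2,4,5,10,9,3,6,13,7]
arr[mid]=8>-2: swap arr[1],arr[2]; hi=1 → [-5,-2,8,4,5,10,9,3,6,13,7]
arr[mid]=-2=-2: mid=2
end: lo=1, hi=1; arr = [-5,-2,8,4,5,10,9,3,6,13,7]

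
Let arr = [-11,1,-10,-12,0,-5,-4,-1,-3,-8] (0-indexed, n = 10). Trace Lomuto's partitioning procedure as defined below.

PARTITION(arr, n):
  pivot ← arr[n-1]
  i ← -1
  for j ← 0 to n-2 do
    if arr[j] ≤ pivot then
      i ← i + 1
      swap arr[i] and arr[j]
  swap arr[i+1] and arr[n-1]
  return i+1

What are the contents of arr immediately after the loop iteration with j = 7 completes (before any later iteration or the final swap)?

[-11,-10,-12,1,0,-5,-4,-1,-3,-8]

pivot = arr[9] = -8; i = -1
j=0: arr[0]=-11 ≤ -8 → i=0, swap arr[0],arr[0] (no change) → [-11,1,-10,-12,0,-5,-4,-1,-3,-8]
j=1: arr[1]=1 > -8 → no swap
j=2: arr[2]=-10 ≤ -8 → i=1, swap arr[1],arr[2] → [-11,-10,1,-12,0,-5,-4,-1,-3,-8]
j=3: arr[3]=-12 ≤ -8 → i=2, swap arr[2],arr[3] → [-11,-10,-12,1,0,-5,-4,-1,-3,-8]
j=4: arr[4]=0 > -8 → no swap
j=5: arr[5]=-5 > -8 → no swap
j=6: arr[6]=-4 > -8 → no swap
j=7: arr[7]=-1 > -8 → no swap
(after j=7) arr = [-11,-10,-12,1,0,-5,-4,-1,-3,-8]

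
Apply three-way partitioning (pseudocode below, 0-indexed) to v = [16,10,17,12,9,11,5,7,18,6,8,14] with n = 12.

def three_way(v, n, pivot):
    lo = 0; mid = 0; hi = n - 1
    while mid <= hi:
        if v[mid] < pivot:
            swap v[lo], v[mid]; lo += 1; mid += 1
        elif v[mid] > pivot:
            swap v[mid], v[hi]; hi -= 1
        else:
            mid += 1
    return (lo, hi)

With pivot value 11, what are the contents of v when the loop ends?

[8,10,6,7,9,5,11,18,12,17,14,16]

pivot = 11; lo=0, mid=0, hi=11
v[mid]=16>11: swap v[0],v[11]; hi=10 → [14,10,17,12,9,11,5,7,18,6,8,16]
v[mid]=14>11: swap v[0],v[10]; hi=9 → [8,10,17,12,9,11,5,7,18,6,14,16]
v[mid]=8<11: swap v[0],v[0]; lo=1,mid=1 → [8,10,17,12,9,11,5,7,18,6,14,16]
v[mid]=10<11: swap v[1],v[1]; lo=2,mid=2 → [8,10,17,12,9,11,5,7,18,6,14,16]
v[mid]=17>11: swap v[2],v[9]; hi=8 → [8,10,6,12,9,11,5,7,18,17,14,16]
v[mid]=6<11: swap v[2],v[2]; lo=3,mid=3 → [8,10,6,12,9,11,5,7,18,17,14,16]
v[mid]=12>11: swap v[3],v[8]; hi=7 → [8,10,6,18,9,11,5,7,12,17,14,16]
v[mid]=18>11: swap v[3],v[7]; hi=6 → [8,10,6,7,9,11,5,18,12,17,14,16]
v[mid]=7<11: swap v[3],v[3]; lo=4,mid=4 → [8,10,6,7,9,11,5,18,12,17,14,16]
v[mid]=9<11: swap v[4],v[4]; lo=5,mid=5 → [8,10,6,7,9,11,5,18,12,17,14,16]
v[mid]=11=11: mid=6
v[mid]=5<11: swap v[5],v[6]; lo=6,mid=7 → [8,10,6,7,9,5,11,18,12,17,14,16]
end: lo=6, hi=6; v = [8,10,6,7,9,5,11,18,12,17,14,16]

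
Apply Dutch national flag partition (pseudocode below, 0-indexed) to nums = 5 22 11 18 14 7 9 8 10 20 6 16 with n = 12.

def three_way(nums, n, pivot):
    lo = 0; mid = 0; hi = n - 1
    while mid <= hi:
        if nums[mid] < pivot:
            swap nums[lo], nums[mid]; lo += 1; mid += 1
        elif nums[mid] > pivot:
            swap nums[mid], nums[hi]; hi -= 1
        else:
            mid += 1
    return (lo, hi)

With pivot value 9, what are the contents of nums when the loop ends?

pivot = 9; lo=0, mid=0, hi=11
nums[mid]=5<9: swap nums[0],nums[0]; lo=1,mid=1 → 5 22 11 18 14 7 9 8 10 20 6 16
nums[mid]=22>9: swap nums[1],nums[11]; hi=10 → 5 16 11 18 14 7 9 8 10 20 6 22
nums[mid]=16>9: swap nums[1],nums[10]; hi=9 → 5 6 11 18 14 7 9 8 10 20 16 22
nums[mid]=6<9: swap nums[1],nums[1]; lo=2,mid=2 → 5 6 11 18 14 7 9 8 10 20 16 22
nums[mid]=11>9: swap nums[2],nums[9]; hi=8 → 5 6 20 18 14 7 9 8 10 11 16 22
nums[mid]=20>9: swap nums[2],nums[8]; hi=7 → 5 6 10 18 14 7 9 8 20 11 16 22
nums[mid]=10>9: swap nums[2],nums[7]; hi=6 → 5 6 8 18 14 7 9 10 20 11 16 22
nums[mid]=8<9: swap nums[2],nums[2]; lo=3,mid=3 → 5 6 8 18 14 7 9 10 20 11 16 22
nums[mid]=18>9: swap nums[3],nums[6]; hi=5 → 5 6 8 9 14 7 18 10 20 11 16 22
nums[mid]=9=9: mid=4
nums[mid]=14>9: swap nums[4],nums[5]; hi=4 → 5 6 8 9 7 14 18 10 20 11 16 22
nums[mid]=7<9: swap nums[3],nums[4]; lo=4,mid=5 → 5 6 8 7 9 14 18 10 20 11 16 22
end: lo=4, hi=4; nums = 5 6 8 7 9 14 18 10 20 11 16 22

5 6 8 7 9 14 18 10 20 11 16 22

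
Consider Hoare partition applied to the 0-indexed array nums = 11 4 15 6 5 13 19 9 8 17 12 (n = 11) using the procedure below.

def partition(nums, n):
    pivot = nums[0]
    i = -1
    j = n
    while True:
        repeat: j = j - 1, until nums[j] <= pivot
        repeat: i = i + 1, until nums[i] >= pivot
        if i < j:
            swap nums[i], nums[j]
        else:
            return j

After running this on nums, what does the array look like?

pivot = nums[0] = 11; i = -1, j = 11
j→8 (nums[8]=8≤11), i→0 (nums[0]=11≥11); i<j, swap → 8 4 15 6 5 13 19 9 11 17 12
j→7 (nums[7]=9≤11), i→2 (nums[2]=15≥11); i<j, swap → 8 4 9 6 5 13 19 15 11 17 12
j→4, i→5; i≥j, return j=4. nums = 8 4 9 6 5 13 19 15 11 17 12

8 4 9 6 5 13 19 15 11 17 12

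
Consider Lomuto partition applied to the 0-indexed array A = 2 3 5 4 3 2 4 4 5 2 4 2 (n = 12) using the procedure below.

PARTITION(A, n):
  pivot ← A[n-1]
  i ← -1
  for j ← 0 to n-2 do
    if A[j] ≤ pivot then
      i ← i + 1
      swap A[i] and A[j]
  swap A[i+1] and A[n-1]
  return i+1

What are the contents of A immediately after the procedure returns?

pivot = A[11] = 2; i = -1
j=0: A[0]=2 ≤ 2 → i=0, swap A[0],A[0] (no change) → 2 3 5 4 3 2 4 4 5 2 4 2
j=1: A[1]=3 > 2 → no swap
j=2: A[2]=5 > 2 → no swap
j=3: A[3]=4 > 2 → no swap
j=4: A[4]=3 > 2 → no swap
j=5: A[5]=2 ≤ 2 → i=1, swap A[1],A[5] → 2 2 5 4 3 3 4 4 5 2 4 2
j=6: A[6]=4 > 2 → no swap
j=7: A[7]=4 > 2 → no swap
j=8: A[8]=5 > 2 → no swap
j=9: A[9]=2 ≤ 2 → i=2, swap A[2],A[9] → 2 2 2 4 3 3 4 4 5 5 4 2
j=10: A[10]=4 > 2 → no swap
final swap A[3],A[11] → 2 2 2 2 3 3 4 4 5 5 4 4; return 3

2 2 2 2 3 3 4 4 5 5 4 4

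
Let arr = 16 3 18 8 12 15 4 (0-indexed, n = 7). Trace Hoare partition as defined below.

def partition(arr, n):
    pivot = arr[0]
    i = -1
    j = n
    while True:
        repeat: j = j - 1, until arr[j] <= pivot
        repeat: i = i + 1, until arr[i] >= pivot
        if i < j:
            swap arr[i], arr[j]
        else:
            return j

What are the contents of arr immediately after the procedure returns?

4 3 15 8 12 18 16

pivot = arr[0] = 16; i = -1, j = 7
j→6 (arr[6]=4≤16), i→0 (arr[0]=16≥16); i<j, swap → 4 3 18 8 12 15 16
j→5 (arr[5]=15≤16), i→2 (arr[2]=18≥16); i<j, swap → 4 3 15 8 12 18 16
j→4, i→5; i≥j, return j=4. arr = 4 3 15 8 12 18 16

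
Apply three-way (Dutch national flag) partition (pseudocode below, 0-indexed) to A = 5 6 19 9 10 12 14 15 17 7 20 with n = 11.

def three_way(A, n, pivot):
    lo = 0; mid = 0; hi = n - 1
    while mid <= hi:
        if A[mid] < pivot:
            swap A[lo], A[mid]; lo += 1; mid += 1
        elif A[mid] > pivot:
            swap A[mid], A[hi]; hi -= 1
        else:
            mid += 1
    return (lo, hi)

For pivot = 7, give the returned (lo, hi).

pivot = 7; lo=0, mid=0, hi=10
A[mid]=5<7: swap A[0],A[0]; lo=1,mid=1 → 5 6 19 9 10 12 14 15 17 7 20
A[mid]=6<7: swap A[1],A[1]; lo=2,mid=2 → 5 6 19 9 10 12 14 15 17 7 20
A[mid]=19>7: swap A[2],A[10]; hi=9 → 5 6 20 9 10 12 14 15 17 7 19
A[mid]=20>7: swap A[2],A[9]; hi=8 → 5 6 7 9 10 12 14 15 17 20 19
A[mid]=7=7: mid=3
A[mid]=9>7: swap A[3],A[8]; hi=7 → 5 6 7 17 10 12 14 15 9 20 19
A[mid]=17>7: swap A[3],A[7]; hi=6 → 5 6 7 15 10 12 14 17 9 20 19
A[mid]=15>7: swap A[3],A[6]; hi=5 → 5 6 7 14 10 12 15 17 9 20 19
A[mid]=14>7: swap A[3],A[5]; hi=4 → 5 6 7 12 10 14 15 17 9 20 19
A[mid]=12>7: swap A[3],A[4]; hi=3 → 5 6 7 10 12 14 15 17 9 20 19
A[mid]=10>7: swap A[3],A[3]; hi=2 → 5 6 7 10 12 14 15 17 9 20 19
end: lo=2, hi=2; A = 5 6 7 10 12 14 15 17 9 20 19

(2, 2)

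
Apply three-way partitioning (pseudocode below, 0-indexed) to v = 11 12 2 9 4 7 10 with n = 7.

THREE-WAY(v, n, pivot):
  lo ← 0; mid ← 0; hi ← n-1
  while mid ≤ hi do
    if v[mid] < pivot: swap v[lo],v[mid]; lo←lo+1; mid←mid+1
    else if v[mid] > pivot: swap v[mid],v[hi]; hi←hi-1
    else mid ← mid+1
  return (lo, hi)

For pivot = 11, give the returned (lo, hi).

pivot = 11; lo=0, mid=0, hi=6
v[mid]=11=11: mid=1
v[mid]=12>11: swap v[1],v[6]; hi=5 → 11 10 2 9 4 7 12
v[mid]=10<11: swap v[0],v[1]; lo=1,mid=2 → 10 11 2 9 4 7 12
v[mid]=2<11: swap v[1],v[2]; lo=2,mid=3 → 10 2 11 9 4 7 12
v[mid]=9<11: swap v[2],v[3]; lo=3,mid=4 → 10 2 9 11 4 7 12
v[mid]=4<11: swap v[3],v[4]; lo=4,mid=5 → 10 2 9 4 11 7 12
v[mid]=7<11: swap v[4],v[5]; lo=5,mid=6 → 10 2 9 4 7 11 12
end: lo=5, hi=5; v = 10 2 9 4 7 11 12

(5, 5)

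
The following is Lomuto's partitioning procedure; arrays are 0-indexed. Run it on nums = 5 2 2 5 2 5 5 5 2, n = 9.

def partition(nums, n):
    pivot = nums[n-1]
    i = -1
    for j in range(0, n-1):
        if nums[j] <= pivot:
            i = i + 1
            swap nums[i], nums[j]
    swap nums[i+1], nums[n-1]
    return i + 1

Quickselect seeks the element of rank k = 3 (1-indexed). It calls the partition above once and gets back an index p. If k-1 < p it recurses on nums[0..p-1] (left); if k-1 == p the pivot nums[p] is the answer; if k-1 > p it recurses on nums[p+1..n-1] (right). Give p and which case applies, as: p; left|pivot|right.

3; left

pivot=2, i=-1
j=0: 5>2, skip
j=1: 2≤2, i=0, swap(0,1) ⇒ 2 5 2 5 2 5 5 5 2
j=2: 2≤2, i=1, swap(1,2) ⇒ 2 2 5 5 2 5 5 5 2
j=3: 5>2, skip
j=4: 2≤2, i=2, swap(2,4) ⇒ 2 2 2 5 5 5 5 5 2
j=5: 5>2, skip
j=6: 5>2, skip
j=7: 5>2, skip
swap(3,8) ⇒ 2 2 2 2 5 5 5 5 5; return 3
p = 3; k-1 = 2 < 3 ⇒ left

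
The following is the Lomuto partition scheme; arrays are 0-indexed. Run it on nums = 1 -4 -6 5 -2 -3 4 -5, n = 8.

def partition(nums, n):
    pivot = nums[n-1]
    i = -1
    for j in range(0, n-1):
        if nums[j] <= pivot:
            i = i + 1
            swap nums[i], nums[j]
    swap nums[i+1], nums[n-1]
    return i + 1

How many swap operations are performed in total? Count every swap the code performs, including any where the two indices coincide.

pivot = nums[7] = -5; i = -1
j=0: nums[0]=1 > -5 → no swap
j=1: nums[1]=-4 > -5 → no swap
j=2: nums[2]=-6 ≤ -5 → i=0, swap nums[0],nums[2] → -6 -4 1 5 -2 -3 4 -5
j=3: nums[3]=5 > -5 → no swap
j=4: nums[4]=-2 > -5 → no swap
j=5: nums[5]=-3 > -5 → no swap
j=6: nums[6]=4 > -5 → no swap
final swap nums[1],nums[7] → -6 -5 1 5 -2 -3 4 -4; return 1

2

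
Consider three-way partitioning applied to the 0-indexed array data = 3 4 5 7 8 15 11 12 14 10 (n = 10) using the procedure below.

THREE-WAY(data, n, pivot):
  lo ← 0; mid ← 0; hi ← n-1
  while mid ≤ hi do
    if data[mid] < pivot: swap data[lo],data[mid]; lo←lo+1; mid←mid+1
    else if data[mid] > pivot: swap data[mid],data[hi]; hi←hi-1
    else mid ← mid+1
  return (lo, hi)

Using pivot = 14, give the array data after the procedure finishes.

pivot = 14; lo=0, mid=0, hi=9
data[mid]=3<14: swap data[0],data[0]; lo=1,mid=1 → 3 4 5 7 8 15 11 12 14 10
data[mid]=4<14: swap data[1],data[1]; lo=2,mid=2 → 3 4 5 7 8 15 11 12 14 10
data[mid]=5<14: swap data[2],data[2]; lo=3,mid=3 → 3 4 5 7 8 15 11 12 14 10
data[mid]=7<14: swap data[3],data[3]; lo=4,mid=4 → 3 4 5 7 8 15 11 12 14 10
data[mid]=8<14: swap data[4],data[4]; lo=5,mid=5 → 3 4 5 7 8 15 11 12 14 10
data[mid]=15>14: swap data[5],data[9]; hi=8 → 3 4 5 7 8 10 11 12 14 15
data[mid]=10<14: swap data[5],data[5]; lo=6,mid=6 → 3 4 5 7 8 10 11 12 14 15
data[mid]=11<14: swap data[6],data[6]; lo=7,mid=7 → 3 4 5 7 8 10 11 12 14 15
data[mid]=12<14: swap data[7],data[7]; lo=8,mid=8 → 3 4 5 7 8 10 11 12 14 15
data[mid]=14=14: mid=9
end: lo=8, hi=8; data = 3 4 5 7 8 10 11 12 14 15

3 4 5 7 8 10 11 12 14 15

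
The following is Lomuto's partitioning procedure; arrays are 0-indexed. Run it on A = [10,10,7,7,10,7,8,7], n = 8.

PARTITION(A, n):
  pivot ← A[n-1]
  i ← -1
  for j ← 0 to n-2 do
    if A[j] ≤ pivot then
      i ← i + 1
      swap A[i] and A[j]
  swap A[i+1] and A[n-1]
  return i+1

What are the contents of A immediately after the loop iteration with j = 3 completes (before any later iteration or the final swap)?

[7,7,10,10,10,7,8,7]

pivot = A[7] = 7; i = -1
j=0: A[0]=10 > 7 → no swap
j=1: A[1]=10 > 7 → no swap
j=2: A[2]=7 ≤ 7 → i=0, swap A[0],A[2] → [7,10,10,7,10,7,8,7]
j=3: A[3]=7 ≤ 7 → i=1, swap A[1],A[3] → [7,7,10,10,10,7,8,7]
(after j=3) A = [7,7,10,10,10,7,8,7]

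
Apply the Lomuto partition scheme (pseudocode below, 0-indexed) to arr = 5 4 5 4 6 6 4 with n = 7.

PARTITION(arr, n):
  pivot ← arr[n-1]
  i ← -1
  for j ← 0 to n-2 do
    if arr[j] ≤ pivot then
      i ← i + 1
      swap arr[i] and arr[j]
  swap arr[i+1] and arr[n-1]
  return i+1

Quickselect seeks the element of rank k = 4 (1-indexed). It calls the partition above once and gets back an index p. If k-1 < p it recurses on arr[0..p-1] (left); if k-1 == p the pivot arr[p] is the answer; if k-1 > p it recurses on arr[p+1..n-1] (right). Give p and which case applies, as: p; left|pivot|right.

2; right

pivot = arr[6] = 4; i = -1
j=0: arr[0]=5 > 4 → no swap
j=1: arr[1]=4 ≤ 4 → i=0, swap arr[0],arr[1] → 4 5 5 4 6 6 4
j=2: arr[2]=5 > 4 → no swap
j=3: arr[3]=4 ≤ 4 → i=1, swap arr[1],arr[3] → 4 4 5 5 6 6 4
j=4: arr[4]=6 > 4 → no swap
j=5: arr[5]=6 > 4 → no swap
final swap arr[2],arr[6] → 4 4 4 5 6 6 5; return 2
p = 2; k-1 = 3 > 2 ⇒ right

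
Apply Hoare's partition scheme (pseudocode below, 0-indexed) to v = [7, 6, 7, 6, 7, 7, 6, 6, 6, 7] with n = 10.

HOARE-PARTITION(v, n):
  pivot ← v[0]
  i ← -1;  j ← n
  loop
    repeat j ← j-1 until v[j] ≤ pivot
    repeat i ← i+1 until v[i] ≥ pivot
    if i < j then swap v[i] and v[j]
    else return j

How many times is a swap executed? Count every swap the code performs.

pivot=7
j stops at 9 (7), i stops at 0 (7); swap ⇒ [7, 6, 7, 6, 7, 7, 6, 6, 6, 7]
j stops at 8 (6), i stops at 2 (7); swap ⇒ [7, 6, 6, 6, 7, 7, 6, 6, 7, 7]
j stops at 7 (6), i stops at 4 (7); swap ⇒ [7, 6, 6, 6, 6, 7, 6, 7, 7, 7]
j stops at 6 (6), i stops at 5 (7); swap ⇒ [7, 6, 6, 6, 6, 6, 7, 7, 7, 7]
j stops at 5, i stops at 6; i≥j ⇒ return 5. v=[7, 6, 6, 6, 6, 6, 7, 7, 7, 7]

4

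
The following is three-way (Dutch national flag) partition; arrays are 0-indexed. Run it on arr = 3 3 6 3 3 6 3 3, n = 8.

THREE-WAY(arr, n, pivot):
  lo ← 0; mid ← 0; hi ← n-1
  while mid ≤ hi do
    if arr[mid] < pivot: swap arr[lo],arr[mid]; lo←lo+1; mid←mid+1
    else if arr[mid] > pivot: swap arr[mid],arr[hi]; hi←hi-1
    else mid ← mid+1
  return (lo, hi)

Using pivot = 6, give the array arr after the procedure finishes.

3 3 3 3 3 3 6 6

pivot = 6; lo=0, mid=0, hi=7
arr[mid]=3<6: swap arr[0],arr[0]; lo=1,mid=1 → 3 3 6 3 3 6 3 3
arr[mid]=3<6: swap arr[1],arr[1]; lo=2,mid=2 → 3 3 6 3 3 6 3 3
arr[mid]=6=6: mid=3
arr[mid]=3<6: swap arr[2],arr[3]; lo=3,mid=4 → 3 3 3 6 3 6 3 3
arr[mid]=3<6: swap arr[3],arr[4]; lo=4,mid=5 → 3 3 3 3 6 6 3 3
arr[mid]=6=6: mid=6
arr[mid]=3<6: swap arr[4],arr[6]; lo=5,mid=7 → 3 3 3 3 3 6 6 3
arr[mid]=3<6: swap arr[5],arr[7]; lo=6,mid=8 → 3 3 3 3 3 3 6 6
end: lo=6, hi=7; arr = 3 3 3 3 3 3 6 6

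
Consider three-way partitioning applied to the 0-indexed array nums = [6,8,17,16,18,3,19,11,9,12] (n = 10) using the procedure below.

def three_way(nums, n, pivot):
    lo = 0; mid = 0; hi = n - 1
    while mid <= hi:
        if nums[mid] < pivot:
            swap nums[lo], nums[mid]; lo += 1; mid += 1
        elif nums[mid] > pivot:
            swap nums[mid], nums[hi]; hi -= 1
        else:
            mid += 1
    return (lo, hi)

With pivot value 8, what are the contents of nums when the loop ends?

[6,3,8,18,16,19,11,9,12,17]

pivot = 8; lo=0, mid=0, hi=9
nums[mid]=6<8: swap nums[0],nums[0]; lo=1,mid=1 → [6,8,17,16,18,3,19,11,9,12]
nums[mid]=8=8: mid=2
nums[mid]=17>8: swap nums[2],nums[9]; hi=8 → [6,8,12,16,18,3,19,11,9,17]
nums[mid]=12>8: swap nums[2],nums[8]; hi=7 → [6,8,9,16,18,3,19,11,12,17]
nums[mid]=9>8: swap nums[2],nums[7]; hi=6 → [6,8,11,16,18,3,19,9,12,17]
nums[mid]=11>8: swap nums[2],nums[6]; hi=5 → [6,8,19,16,18,3,11,9,12,17]
nums[mid]=19>8: swap nums[2],nums[5]; hi=4 → [6,8,3,16,18,19,11,9,12,17]
nums[mid]=3<8: swap nums[1],nums[2]; lo=2,mid=3 → [6,3,8,16,18,19,11,9,12,17]
nums[mid]=16>8: swap nums[3],nums[4]; hi=3 → [6,3,8,18,16,19,11,9,12,17]
nums[mid]=18>8: swap nums[3],nums[3]; hi=2 → [6,3,8,18,16,19,11,9,12,17]
end: lo=2, hi=2; nums = [6,3,8,18,16,19,11,9,12,17]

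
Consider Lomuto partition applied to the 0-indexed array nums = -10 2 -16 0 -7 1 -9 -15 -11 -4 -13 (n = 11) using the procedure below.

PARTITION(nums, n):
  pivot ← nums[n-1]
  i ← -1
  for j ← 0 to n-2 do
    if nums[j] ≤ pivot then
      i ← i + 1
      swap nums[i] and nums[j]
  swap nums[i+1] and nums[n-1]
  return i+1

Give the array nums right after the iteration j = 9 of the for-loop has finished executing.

pivot = nums[10] = -13; i = -1
j=0: nums[0]=-10 > -13 → no swap
j=1: nums[1]=2 > -13 → no swap
j=2: nums[2]=-16 ≤ -13 → i=0, swap nums[0],nums[2] → -16 2 -10 0 -7 1 -9 -15 -11 -4 -13
j=3: nums[3]=0 > -13 → no swap
j=4: nums[4]=-7 > -13 → no swap
j=5: nums[5]=1 > -13 → no swap
j=6: nums[6]=-9 > -13 → no swap
j=7: nums[7]=-15 ≤ -13 → i=1, swap nums[1],nums[7] → -16 -15 -10 0 -7 1 -9 2 -11 -4 -13
j=8: nums[8]=-11 > -13 → no swap
j=9: nums[9]=-4 > -13 → no swap
(after j=9) nums = -16 -15 -10 0 -7 1 -9 2 -11 -4 -13

-16 -15 -10 0 -7 1 -9 2 -11 -4 -13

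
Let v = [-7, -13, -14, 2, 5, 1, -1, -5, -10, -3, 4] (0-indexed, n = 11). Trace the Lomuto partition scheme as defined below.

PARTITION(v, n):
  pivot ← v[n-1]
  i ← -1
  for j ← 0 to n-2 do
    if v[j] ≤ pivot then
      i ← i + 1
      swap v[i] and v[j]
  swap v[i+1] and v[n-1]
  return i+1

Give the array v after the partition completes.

pivot = v[10] = 4; i = -1
j=0: v[0]=-7 ≤ 4 → i=0, swap v[0],v[0] (no change) → [-7, -13, -14, 2, 5, 1, -1, -5, -10, -3, 4]
j=1: v[1]=-13 ≤ 4 → i=1, swap v[1],v[1] (no change) → [-7, -13, -14, 2, 5, 1, -1, -5, -10, -3, 4]
j=2: v[2]=-14 ≤ 4 → i=2, swap v[2],v[2] (no change) → [-7, -13, -14, 2, 5, 1, -1, -5, -10, -3, 4]
j=3: v[3]=2 ≤ 4 → i=3, swap v[3],v[3] (no change) → [-7, -13, -14, 2, 5, 1, -1, -5, -10, -3, 4]
j=4: v[4]=5 > 4 → no swap
j=5: v[5]=1 ≤ 4 → i=4, swap v[4],v[5] → [-7, -13, -14, 2, 1, 5, -1, -5, -10, -3, 4]
j=6: v[6]=-1 ≤ 4 → i=5, swap v[5],v[6] → [-7, -13, -14, 2, 1, -1, 5, -5, -10, -3, 4]
j=7: v[7]=-5 ≤ 4 → i=6, swap v[6],v[7] → [-7, -13, -14, 2, 1, -1, -5, 5, -10, -3, 4]
j=8: v[8]=-10 ≤ 4 → i=7, swap v[7],v[8] → [-7, -13, -14, 2, 1, -1, -5, -10, 5, -3, 4]
j=9: v[9]=-3 ≤ 4 → i=8, swap v[8],v[9] → [-7, -13, -14, 2, 1, -1, -5, -10, -3, 5, 4]
final swap v[9],v[10] → [-7, -13, -14, 2, 1, -1, -5, -10, -3, 4, 5]; return 9

[-7, -13, -14, 2, 1, -1, -5, -10, -3, 4, 5]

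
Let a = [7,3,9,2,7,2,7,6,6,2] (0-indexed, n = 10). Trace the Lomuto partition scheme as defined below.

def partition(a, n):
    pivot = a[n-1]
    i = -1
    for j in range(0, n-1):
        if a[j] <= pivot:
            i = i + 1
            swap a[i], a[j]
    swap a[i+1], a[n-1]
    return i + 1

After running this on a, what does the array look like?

[2,2,2,7,7,3,7,6,6,9]

pivot = a[9] = 2; i = -1
j=0: a[0]=7 > 2 → no swap
j=1: a[1]=3 > 2 → no swap
j=2: a[2]=9 > 2 → no swap
j=3: a[3]=2 ≤ 2 → i=0, swap a[0],a[3] → [2,3,9,7,7,2,7,6,6,2]
j=4: a[4]=7 > 2 → no swap
j=5: a[5]=2 ≤ 2 → i=1, swap a[1],a[5] → [2,2,9,7,7,3,7,6,6,2]
j=6: a[6]=7 > 2 → no swap
j=7: a[7]=6 > 2 → no swap
j=8: a[8]=6 > 2 → no swap
final swap a[2],a[9] → [2,2,2,7,7,3,7,6,6,9]; return 2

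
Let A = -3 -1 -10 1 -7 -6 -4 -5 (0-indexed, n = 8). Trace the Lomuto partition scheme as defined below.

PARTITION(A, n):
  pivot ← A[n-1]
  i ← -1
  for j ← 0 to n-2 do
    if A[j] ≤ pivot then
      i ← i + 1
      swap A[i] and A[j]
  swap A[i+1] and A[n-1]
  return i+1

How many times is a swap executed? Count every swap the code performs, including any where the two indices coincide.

4

pivot=-5, i=-1
j=0: -3>-5, skip
j=1: -1>-5, skip
j=2: -10≤-5, i=0, swap(0,2) ⇒ -10 -1 -3 1 -7 -6 -4 -5
j=3: 1>-5, skip
j=4: -7≤-5, i=1, swap(1,4) ⇒ -10 -7 -3 1 -1 -6 -4 -5
j=5: -6≤-5, i=2, swap(2,5) ⇒ -10 -7 -6 1 -1 -3 -4 -5
j=6: -4>-5, skip
swap(3,7) ⇒ -10 -7 -6 -5 -1 -3 -4 1; return 3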